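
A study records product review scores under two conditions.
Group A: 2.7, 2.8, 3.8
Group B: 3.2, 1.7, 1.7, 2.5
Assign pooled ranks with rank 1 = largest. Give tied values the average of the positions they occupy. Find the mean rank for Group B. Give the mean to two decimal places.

Sorted (descending): 3.8, 3.2, 2.8, 2.7, 2.5, 1.7, 1.7
The 2 values of 1.7 occupy positions 6–7 → average rank (6+7)/2 = 6.5.
Group B values → pooled ranks: 3.2→2, 1.7→6.5, 1.7→6.5, 2.5→5
Mean rank = (2 + 6.5 + 6.5 + 5) / 4 = 5.00

5.00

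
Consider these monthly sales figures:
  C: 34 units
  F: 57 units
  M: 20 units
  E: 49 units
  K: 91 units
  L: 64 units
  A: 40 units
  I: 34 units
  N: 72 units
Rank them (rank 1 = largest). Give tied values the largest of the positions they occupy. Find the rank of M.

9

Sorted (descending): 91, 72, 64, 57, 49, 40, 34, 34, 20
The 2 values of 34 occupy positions 7–8 → each gets rank 8.
M has value 20 units → rank 9.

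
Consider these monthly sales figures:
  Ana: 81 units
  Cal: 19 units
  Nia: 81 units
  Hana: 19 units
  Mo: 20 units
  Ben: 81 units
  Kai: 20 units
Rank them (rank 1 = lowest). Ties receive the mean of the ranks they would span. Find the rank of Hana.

1.5

Sorted (ascending): 19, 19, 20, 20, 81, 81, 81
The 2 values of 19 occupy positions 1–2 → average rank (1+2)/2 = 1.5.
The 2 values of 20 occupy positions 3–4 → average rank (3+4)/2 = 3.5.
The 3 values of 81 occupy positions 5–7 → average rank 6.
Hana has value 19 units → rank 1.5.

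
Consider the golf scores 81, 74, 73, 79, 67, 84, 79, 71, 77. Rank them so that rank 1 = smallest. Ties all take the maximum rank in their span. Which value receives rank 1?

Sorted (ascending): 67, 71, 73, 74, 77, 79, 79, 81, 84
The 2 values of 79 occupy positions 6–7 → each gets rank 7.
Rank 1 → value 67.

67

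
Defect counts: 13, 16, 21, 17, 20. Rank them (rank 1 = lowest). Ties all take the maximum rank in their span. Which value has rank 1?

13

Sorted (ascending): 13, 16, 17, 20, 21
No ties — each value takes its position as its rank.
Rank 1 → value 13.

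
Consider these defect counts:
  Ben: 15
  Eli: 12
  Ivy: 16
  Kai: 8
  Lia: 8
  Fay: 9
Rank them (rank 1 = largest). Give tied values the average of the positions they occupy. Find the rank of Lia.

5.5

Sorted (descending): 16, 15, 12, 9, 8, 8
The 2 values of 8 occupy positions 5–6 → average rank (5+6)/2 = 5.5.
Lia has value 8 → rank 5.5.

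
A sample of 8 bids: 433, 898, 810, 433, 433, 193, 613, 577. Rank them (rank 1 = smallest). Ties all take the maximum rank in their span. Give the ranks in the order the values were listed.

4, 8, 7, 4, 4, 1, 6, 5

Sorted (ascending): 193, 433, 433, 433, 577, 613, 810, 898
The 3 values of 433 occupy positions 2–4 → each gets rank 4.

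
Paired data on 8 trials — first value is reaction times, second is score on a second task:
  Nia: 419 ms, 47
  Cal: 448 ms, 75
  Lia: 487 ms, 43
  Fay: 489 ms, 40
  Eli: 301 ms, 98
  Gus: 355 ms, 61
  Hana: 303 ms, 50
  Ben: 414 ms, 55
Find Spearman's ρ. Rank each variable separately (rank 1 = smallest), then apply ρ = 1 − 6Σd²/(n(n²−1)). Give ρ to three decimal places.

Ranks of variable 1: 5, 6, 7, 8, 1, 3, 2, 4
Ranks of variable 2: 3, 7, 2, 1, 8, 6, 4, 5
d = r₁ − r₂: 2, -1, 5, 7, -7, -3, -2, -1
d²: 4, 1, 25, 49, 49, 9, 4, 1; Σd² = 142
ρ = 1 − 6·142/(8·63) = 1 − 852/504 = -0.690

-0.690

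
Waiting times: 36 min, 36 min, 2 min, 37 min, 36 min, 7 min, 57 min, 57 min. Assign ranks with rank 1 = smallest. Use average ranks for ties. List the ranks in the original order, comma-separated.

Sorted (ascending): 2, 7, 36, 36, 36, 37, 57, 57
The 3 values of 36 occupy positions 3–5 → average rank 4.
The 2 values of 57 occupy positions 7–8 → average rank (7+8)/2 = 7.5.

4, 4, 1, 6, 4, 2, 7.5, 7.5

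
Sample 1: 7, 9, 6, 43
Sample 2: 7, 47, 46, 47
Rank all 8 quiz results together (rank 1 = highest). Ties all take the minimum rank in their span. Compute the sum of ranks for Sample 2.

11

Sorted (descending): 47, 47, 46, 43, 9, 7, 7, 6
The 2 values of 47 occupy positions 1–2 → each gets rank 1.
The 2 values of 7 occupy positions 6–7 → each gets rank 6.
Sample 2 values → pooled ranks: 7→6, 47→1, 46→3, 47→1
Rank sum = 6 + 1 + 3 + 1 = 11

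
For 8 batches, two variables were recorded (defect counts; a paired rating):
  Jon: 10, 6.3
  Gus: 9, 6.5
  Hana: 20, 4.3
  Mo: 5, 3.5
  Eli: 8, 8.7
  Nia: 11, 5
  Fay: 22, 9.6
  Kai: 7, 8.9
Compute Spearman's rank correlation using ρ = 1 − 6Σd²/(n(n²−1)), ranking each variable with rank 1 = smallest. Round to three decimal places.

0.167

Ranks of variable 1: 5, 4, 7, 1, 3, 6, 8, 2
Ranks of variable 2: 4, 5, 2, 1, 6, 3, 8, 7
d = r₁ − r₂: 1, -1, 5, 0, -3, 3, 0, -5
d²: 1, 1, 25, 0, 9, 9, 0, 25; Σd² = 70
ρ = 1 − 6·70/(8·63) = 1 − 420/504 = 0.167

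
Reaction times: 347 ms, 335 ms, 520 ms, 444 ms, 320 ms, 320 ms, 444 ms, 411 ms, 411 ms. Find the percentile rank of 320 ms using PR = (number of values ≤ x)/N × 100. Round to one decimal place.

N = 9.
Strictly below 320: 0. Equal to 320: 2.
PR = 2/9 × 100 = 22.2

22.2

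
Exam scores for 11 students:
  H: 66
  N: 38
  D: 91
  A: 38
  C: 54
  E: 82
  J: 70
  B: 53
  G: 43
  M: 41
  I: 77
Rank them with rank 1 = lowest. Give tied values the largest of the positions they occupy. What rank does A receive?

Sorted (ascending): 38, 38, 41, 43, 53, 54, 66, 70, 77, 82, 91
The 2 values of 38 occupy positions 1–2 → each gets rank 2.
A has value 38 → rank 2.

2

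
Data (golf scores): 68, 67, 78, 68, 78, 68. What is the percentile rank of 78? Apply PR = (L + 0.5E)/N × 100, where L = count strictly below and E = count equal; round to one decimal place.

N = 6.
Strictly below 78: 4. Equal to 78: 2.
PR = (4 + 0.5·2)/6 × 100 = 83.3

83.3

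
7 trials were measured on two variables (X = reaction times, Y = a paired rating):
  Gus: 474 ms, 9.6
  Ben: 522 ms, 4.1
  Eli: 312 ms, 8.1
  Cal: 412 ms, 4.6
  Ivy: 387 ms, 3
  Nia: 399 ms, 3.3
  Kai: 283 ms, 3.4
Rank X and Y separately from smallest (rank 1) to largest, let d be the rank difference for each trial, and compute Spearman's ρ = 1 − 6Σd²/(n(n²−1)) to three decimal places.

Ranks of variable 1: 6, 7, 2, 5, 3, 4, 1
Ranks of variable 2: 7, 4, 6, 5, 1, 2, 3
d = r₁ − r₂: -1, 3, -4, 0, 2, 2, -2
d²: 1, 9, 16, 0, 4, 4, 4; Σd² = 38
ρ = 1 − 6·38/(7·48) = 1 − 228/336 = 0.321

0.321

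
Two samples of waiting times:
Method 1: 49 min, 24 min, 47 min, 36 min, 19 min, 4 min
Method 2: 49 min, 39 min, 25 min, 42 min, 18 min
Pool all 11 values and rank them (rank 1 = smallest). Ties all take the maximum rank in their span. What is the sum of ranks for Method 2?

33

Sorted (ascending): 4, 18, 19, 24, 25, 36, 39, 42, 47, 49, 49
The 2 values of 49 occupy positions 10–11 → each gets rank 11.
Method 2 values → pooled ranks: 49→11, 39→7, 25→5, 42→8, 18→2
Rank sum = 11 + 7 + 5 + 8 + 2 = 33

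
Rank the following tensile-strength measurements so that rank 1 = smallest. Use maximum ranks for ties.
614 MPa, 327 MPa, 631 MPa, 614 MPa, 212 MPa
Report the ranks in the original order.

Sorted (ascending): 212, 327, 614, 614, 631
The 2 values of 614 occupy positions 3–4 → each gets rank 4.

4, 2, 5, 4, 1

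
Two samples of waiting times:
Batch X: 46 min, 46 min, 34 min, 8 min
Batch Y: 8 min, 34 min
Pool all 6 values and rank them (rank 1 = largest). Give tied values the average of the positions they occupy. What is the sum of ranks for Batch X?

12

Sorted (descending): 46, 46, 34, 34, 8, 8
The 2 values of 46 occupy positions 1–2 → average rank (1+2)/2 = 1.5.
The 2 values of 34 occupy positions 3–4 → average rank (3+4)/2 = 3.5.
The 2 values of 8 occupy positions 5–6 → average rank (5+6)/2 = 5.5.
Batch X values → pooled ranks: 46→1.5, 46→1.5, 34→3.5, 8→5.5
Rank sum = 1.5 + 1.5 + 3.5 + 5.5 = 12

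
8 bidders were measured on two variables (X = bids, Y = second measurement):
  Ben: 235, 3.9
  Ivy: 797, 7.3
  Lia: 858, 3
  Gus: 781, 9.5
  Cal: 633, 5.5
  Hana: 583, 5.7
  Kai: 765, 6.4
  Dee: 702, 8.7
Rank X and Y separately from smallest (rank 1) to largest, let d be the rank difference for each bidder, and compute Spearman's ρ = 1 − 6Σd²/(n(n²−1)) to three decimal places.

Ranks of variable 1: 1, 7, 8, 6, 3, 2, 5, 4
Ranks of variable 2: 2, 6, 1, 8, 3, 4, 5, 7
d = r₁ − r₂: -1, 1, 7, -2, 0, -2, 0, -3
d²: 1, 1, 49, 4, 0, 4, 0, 9; Σd² = 68
ρ = 1 − 6·68/(8·63) = 1 − 408/504 = 0.190

0.190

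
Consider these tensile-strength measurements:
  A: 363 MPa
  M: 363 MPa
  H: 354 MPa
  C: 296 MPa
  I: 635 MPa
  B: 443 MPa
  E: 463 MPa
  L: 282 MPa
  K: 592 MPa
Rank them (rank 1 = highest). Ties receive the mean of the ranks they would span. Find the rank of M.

5.5

Sorted (descending): 635, 592, 463, 443, 363, 363, 354, 296, 282
The 2 values of 363 occupy positions 5–6 → average rank (5+6)/2 = 5.5.
M has value 363 MPa → rank 5.5.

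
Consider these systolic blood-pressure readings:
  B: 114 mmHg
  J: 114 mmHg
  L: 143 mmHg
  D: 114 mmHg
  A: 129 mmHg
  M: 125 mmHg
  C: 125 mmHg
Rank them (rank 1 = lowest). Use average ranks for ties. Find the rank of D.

Sorted (ascending): 114, 114, 114, 125, 125, 129, 143
The 3 values of 114 occupy positions 1–3 → average rank 2.
The 2 values of 125 occupy positions 4–5 → average rank (4+5)/2 = 4.5.
D has value 114 mmHg → rank 2.

2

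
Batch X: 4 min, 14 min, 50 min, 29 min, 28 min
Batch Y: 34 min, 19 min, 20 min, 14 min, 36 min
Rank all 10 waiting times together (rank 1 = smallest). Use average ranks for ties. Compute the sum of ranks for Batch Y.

28.5

Sorted (ascending): 4, 14, 14, 19, 20, 28, 29, 34, 36, 50
The 2 values of 14 occupy positions 2–3 → average rank (2+3)/2 = 2.5.
Batch Y values → pooled ranks: 34→8, 19→4, 20→5, 14→2.5, 36→9
Rank sum = 8 + 4 + 5 + 2.5 + 9 = 28.5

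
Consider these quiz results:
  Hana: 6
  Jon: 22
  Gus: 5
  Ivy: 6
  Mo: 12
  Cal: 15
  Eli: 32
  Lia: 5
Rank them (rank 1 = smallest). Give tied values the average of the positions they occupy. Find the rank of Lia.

1.5

Sorted (ascending): 5, 5, 6, 6, 12, 15, 22, 32
The 2 values of 5 occupy positions 1–2 → average rank (1+2)/2 = 1.5.
The 2 values of 6 occupy positions 3–4 → average rank (3+4)/2 = 3.5.
Lia has value 5 → rank 1.5.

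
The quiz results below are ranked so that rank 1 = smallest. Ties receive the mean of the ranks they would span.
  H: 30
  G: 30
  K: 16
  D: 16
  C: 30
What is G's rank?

4

Sorted (ascending): 16, 16, 30, 30, 30
The 2 values of 16 occupy positions 1–2 → average rank (1+2)/2 = 1.5.
The 3 values of 30 occupy positions 3–5 → average rank 4.
G has value 30 → rank 4.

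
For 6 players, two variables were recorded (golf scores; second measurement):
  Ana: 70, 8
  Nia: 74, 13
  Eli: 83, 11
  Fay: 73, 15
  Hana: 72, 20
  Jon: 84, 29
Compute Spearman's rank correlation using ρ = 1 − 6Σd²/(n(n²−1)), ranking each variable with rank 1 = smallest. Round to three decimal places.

0.429

Ranks of variable 1: 1, 4, 5, 3, 2, 6
Ranks of variable 2: 1, 3, 2, 4, 5, 6
d = r₁ − r₂: 0, 1, 3, -1, -3, 0
d²: 0, 1, 9, 1, 9, 0; Σd² = 20
ρ = 1 − 6·20/(6·35) = 1 − 120/210 = 0.429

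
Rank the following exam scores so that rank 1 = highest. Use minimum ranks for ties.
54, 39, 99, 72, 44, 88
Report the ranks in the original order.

Sorted (descending): 99, 88, 72, 54, 44, 39
No ties — each value takes its position as its rank.

4, 6, 1, 3, 5, 2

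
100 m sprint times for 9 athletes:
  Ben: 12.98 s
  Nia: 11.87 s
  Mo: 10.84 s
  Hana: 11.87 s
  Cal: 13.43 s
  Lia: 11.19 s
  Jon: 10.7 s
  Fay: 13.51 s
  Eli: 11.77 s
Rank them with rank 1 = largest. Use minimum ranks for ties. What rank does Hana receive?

Sorted (descending): 13.51, 13.43, 12.98, 11.87, 11.87, 11.77, 11.19, 10.84, 10.7
The 2 values of 11.87 occupy positions 4–5 → each gets rank 4.
Hana has value 11.87 s → rank 4.

4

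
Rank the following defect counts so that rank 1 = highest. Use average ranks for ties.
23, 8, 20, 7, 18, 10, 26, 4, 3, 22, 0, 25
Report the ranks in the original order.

3, 8, 5, 9, 6, 7, 1, 10, 11, 4, 12, 2

Sorted (descending): 26, 25, 23, 22, 20, 18, 10, 8, 7, 4, 3, 0
No ties — each value takes its position as its rank.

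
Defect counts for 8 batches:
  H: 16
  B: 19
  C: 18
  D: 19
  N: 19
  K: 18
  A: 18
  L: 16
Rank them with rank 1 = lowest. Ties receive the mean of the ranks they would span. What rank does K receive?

4

Sorted (ascending): 16, 16, 18, 18, 18, 19, 19, 19
The 2 values of 16 occupy positions 1–2 → average rank (1+2)/2 = 1.5.
The 3 values of 18 occupy positions 3–5 → average rank 4.
The 3 values of 19 occupy positions 6–8 → average rank 7.
K has value 18 → rank 4.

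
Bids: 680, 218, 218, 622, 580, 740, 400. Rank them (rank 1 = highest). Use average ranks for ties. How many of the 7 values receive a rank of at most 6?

Sorted (descending): 740, 680, 622, 580, 400, 218, 218
The 2 values of 218 occupy positions 6–7 → average rank (6+7)/2 = 6.5.
Ranks ≤ 6: {1, 2, 3, 4, 5} → 5 values.

5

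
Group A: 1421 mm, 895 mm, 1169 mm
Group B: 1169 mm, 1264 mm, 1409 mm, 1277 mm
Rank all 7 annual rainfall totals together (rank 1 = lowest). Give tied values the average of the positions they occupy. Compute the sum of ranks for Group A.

10.5

Sorted (ascending): 895, 1169, 1169, 1264, 1277, 1409, 1421
The 2 values of 1169 occupy positions 2–3 → average rank (2+3)/2 = 2.5.
Group A values → pooled ranks: 1421→7, 895→1, 1169→2.5
Rank sum = 7 + 1 + 2.5 = 10.5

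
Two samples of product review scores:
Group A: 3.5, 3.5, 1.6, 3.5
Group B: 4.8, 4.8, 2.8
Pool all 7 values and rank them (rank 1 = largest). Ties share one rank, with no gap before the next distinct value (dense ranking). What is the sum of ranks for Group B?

Sorted (descending): 4.8, 4.8, 3.5, 3.5, 3.5, 2.8, 1.6
The 2 values of 4.8 share dense rank 1.
The 3 values of 3.5 share dense rank 2.
Remaining distinct values take the next consecutive integers.
Group B values → pooled ranks: 4.8→1, 4.8→1, 2.8→3
Rank sum = 1 + 1 + 3 = 5

5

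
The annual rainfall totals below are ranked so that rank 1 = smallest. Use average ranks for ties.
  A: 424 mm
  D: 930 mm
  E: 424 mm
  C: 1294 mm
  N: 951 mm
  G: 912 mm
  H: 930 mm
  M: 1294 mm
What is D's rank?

4.5

Sorted (ascending): 424, 424, 912, 930, 930, 951, 1294, 1294
The 2 values of 424 occupy positions 1–2 → average rank (1+2)/2 = 1.5.
The 2 values of 930 occupy positions 4–5 → average rank (4+5)/2 = 4.5.
The 2 values of 1294 occupy positions 7–8 → average rank (7+8)/2 = 7.5.
D has value 930 mm → rank 4.5.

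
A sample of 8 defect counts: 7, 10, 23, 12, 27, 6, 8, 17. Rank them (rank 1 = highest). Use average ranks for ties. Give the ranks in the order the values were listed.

7, 5, 2, 4, 1, 8, 6, 3

Sorted (descending): 27, 23, 17, 12, 10, 8, 7, 6
No ties — each value takes its position as its rank.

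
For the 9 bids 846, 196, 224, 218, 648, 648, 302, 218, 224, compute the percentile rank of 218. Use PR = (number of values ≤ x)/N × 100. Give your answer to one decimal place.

33.3

N = 9.
Strictly below 218: 1. Equal to 218: 2.
PR = 3/9 × 100 = 33.3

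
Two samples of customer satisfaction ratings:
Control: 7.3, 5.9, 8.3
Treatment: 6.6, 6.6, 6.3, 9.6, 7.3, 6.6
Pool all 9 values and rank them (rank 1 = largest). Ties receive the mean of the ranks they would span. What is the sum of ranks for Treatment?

30.5

Sorted (descending): 9.6, 8.3, 7.3, 7.3, 6.6, 6.6, 6.6, 6.3, 5.9
The 2 values of 7.3 occupy positions 3–4 → average rank (3+4)/2 = 3.5.
The 3 values of 6.6 occupy positions 5–7 → average rank 6.
Treatment values → pooled ranks: 6.6→6, 6.6→6, 6.3→8, 9.6→1, 7.3→3.5, 6.6→6
Rank sum = 6 + 6 + 8 + 1 + 3.5 + 6 = 30.5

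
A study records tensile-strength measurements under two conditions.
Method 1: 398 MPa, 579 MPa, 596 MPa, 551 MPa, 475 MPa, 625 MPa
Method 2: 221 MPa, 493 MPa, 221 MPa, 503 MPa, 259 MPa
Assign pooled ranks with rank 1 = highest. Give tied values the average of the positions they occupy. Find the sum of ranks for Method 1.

25

Sorted (descending): 625, 596, 579, 551, 503, 493, 475, 398, 259, 221, 221
The 2 values of 221 occupy positions 10–11 → average rank (10+11)/2 = 10.5.
Method 1 values → pooled ranks: 398→8, 579→3, 596→2, 551→4, 475→7, 625→1
Rank sum = 8 + 3 + 2 + 4 + 7 + 1 = 25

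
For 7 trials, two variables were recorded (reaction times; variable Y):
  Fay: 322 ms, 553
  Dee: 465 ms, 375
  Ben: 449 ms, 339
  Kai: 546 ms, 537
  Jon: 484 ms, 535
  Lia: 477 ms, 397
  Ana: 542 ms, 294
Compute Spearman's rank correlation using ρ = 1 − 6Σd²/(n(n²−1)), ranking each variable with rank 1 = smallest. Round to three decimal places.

Ranks of variable 1: 1, 3, 2, 7, 5, 4, 6
Ranks of variable 2: 7, 3, 2, 6, 5, 4, 1
d = r₁ − r₂: -6, 0, 0, 1, 0, 0, 5
d²: 36, 0, 0, 1, 0, 0, 25; Σd² = 62
ρ = 1 − 6·62/(7·48) = 1 − 372/336 = -0.107

-0.107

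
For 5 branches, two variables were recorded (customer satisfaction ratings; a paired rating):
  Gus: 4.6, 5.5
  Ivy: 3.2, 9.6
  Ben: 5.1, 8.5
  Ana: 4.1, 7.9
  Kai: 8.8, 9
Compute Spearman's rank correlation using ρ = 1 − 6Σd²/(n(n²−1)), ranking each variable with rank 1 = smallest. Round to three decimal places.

Ranks of variable 1: 3, 1, 4, 2, 5
Ranks of variable 2: 1, 5, 3, 2, 4
d = r₁ − r₂: 2, -4, 1, 0, 1
d²: 4, 16, 1, 0, 1; Σd² = 22
ρ = 1 − 6·22/(5·24) = 1 − 132/120 = -0.100

-0.100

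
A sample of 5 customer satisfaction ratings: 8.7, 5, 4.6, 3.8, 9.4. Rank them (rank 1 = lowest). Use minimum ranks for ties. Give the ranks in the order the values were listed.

Sorted (ascending): 3.8, 4.6, 5, 8.7, 9.4
No ties — each value takes its position as its rank.

4, 3, 2, 1, 5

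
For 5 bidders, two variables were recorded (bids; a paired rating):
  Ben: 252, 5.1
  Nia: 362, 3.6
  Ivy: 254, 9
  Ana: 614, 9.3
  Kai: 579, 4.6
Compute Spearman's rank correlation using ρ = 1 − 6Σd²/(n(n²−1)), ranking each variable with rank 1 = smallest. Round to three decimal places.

0.200

Ranks of variable 1: 1, 3, 2, 5, 4
Ranks of variable 2: 3, 1, 4, 5, 2
d = r₁ − r₂: -2, 2, -2, 0, 2
d²: 4, 4, 4, 0, 4; Σd² = 16
ρ = 1 − 6·16/(5·24) = 1 − 96/120 = 0.200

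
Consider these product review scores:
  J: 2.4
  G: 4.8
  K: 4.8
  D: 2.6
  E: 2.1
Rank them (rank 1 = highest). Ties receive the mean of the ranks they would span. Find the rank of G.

1.5

Sorted (descending): 4.8, 4.8, 2.6, 2.4, 2.1
The 2 values of 4.8 occupy positions 1–2 → average rank (1+2)/2 = 1.5.
G has value 4.8 → rank 1.5.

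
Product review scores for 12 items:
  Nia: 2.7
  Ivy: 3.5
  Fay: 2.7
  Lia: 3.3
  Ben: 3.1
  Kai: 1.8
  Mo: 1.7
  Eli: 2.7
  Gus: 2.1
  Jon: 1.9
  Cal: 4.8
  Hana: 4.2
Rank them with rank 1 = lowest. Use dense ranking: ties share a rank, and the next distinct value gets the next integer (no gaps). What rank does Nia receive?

5

Sorted (ascending): 1.7, 1.8, 1.9, 2.1, 2.7, 2.7, 2.7, 3.1, 3.3, 3.5, 4.2, 4.8
The 3 values of 2.7 share dense rank 5.
Remaining distinct values take the next consecutive integers.
Nia has value 2.7 → rank 5.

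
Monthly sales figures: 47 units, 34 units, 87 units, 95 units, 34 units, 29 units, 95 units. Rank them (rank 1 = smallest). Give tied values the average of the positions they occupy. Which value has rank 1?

Sorted (ascending): 29, 34, 34, 47, 87, 95, 95
The 2 values of 34 occupy positions 2–3 → average rank (2+3)/2 = 2.5.
The 2 values of 95 occupy positions 6–7 → average rank (6+7)/2 = 6.5.
Rank 1 → value 29.

29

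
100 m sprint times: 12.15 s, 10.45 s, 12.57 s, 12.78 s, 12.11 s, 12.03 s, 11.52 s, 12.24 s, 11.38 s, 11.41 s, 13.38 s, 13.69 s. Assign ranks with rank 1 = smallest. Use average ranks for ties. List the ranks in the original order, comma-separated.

Sorted (ascending): 10.45, 11.38, 11.41, 11.52, 12.03, 12.11, 12.15, 12.24, 12.57, 12.78, 13.38, 13.69
No ties — each value takes its position as its rank.

7, 1, 9, 10, 6, 5, 4, 8, 2, 3, 11, 12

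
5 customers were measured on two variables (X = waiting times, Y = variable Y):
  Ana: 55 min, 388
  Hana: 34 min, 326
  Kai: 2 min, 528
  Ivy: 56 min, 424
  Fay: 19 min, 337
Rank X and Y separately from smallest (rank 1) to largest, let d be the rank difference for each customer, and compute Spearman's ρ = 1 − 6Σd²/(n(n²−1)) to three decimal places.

Ranks of variable 1: 4, 3, 1, 5, 2
Ranks of variable 2: 3, 1, 5, 4, 2
d = r₁ − r₂: 1, 2, -4, 1, 0
d²: 1, 4, 16, 1, 0; Σd² = 22
ρ = 1 − 6·22/(5·24) = 1 − 132/120 = -0.100

-0.100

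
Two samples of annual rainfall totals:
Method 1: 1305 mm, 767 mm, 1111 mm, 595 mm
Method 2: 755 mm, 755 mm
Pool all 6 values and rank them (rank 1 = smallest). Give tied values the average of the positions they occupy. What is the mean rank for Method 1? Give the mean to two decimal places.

4.00

Sorted (ascending): 595, 755, 755, 767, 1111, 1305
The 2 values of 755 occupy positions 2–3 → average rank (2+3)/2 = 2.5.
Method 1 values → pooled ranks: 1305→6, 767→4, 1111→5, 595→1
Mean rank = (6 + 4 + 5 + 1) / 4 = 4.00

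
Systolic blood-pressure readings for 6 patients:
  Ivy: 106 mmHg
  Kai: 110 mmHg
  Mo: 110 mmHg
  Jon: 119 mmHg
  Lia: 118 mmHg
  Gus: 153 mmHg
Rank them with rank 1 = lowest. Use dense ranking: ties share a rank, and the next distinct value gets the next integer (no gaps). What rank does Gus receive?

Sorted (ascending): 106, 110, 110, 118, 119, 153
The 2 values of 110 share dense rank 2.
Remaining distinct values take the next consecutive integers.
Gus has value 153 mmHg → rank 5.

5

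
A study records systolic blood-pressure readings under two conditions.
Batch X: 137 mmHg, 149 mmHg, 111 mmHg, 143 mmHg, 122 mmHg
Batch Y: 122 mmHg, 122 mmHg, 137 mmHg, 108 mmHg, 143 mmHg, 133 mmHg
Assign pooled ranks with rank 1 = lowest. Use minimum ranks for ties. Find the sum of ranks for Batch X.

Sorted (ascending): 108, 111, 122, 122, 122, 133, 137, 137, 143, 143, 149
The 3 values of 122 occupy positions 3–5 → each gets rank 3.
The 2 values of 137 occupy positions 7–8 → each gets rank 7.
The 2 values of 143 occupy positions 9–10 → each gets rank 9.
Batch X values → pooled ranks: 137→7, 149→11, 111→2, 143→9, 122→3
Rank sum = 7 + 11 + 2 + 9 + 3 = 32

32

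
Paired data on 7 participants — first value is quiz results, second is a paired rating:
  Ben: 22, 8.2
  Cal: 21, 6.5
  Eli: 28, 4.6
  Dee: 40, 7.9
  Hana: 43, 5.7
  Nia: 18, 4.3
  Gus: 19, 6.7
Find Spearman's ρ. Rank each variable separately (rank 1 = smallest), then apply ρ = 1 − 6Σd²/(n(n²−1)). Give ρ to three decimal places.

Ranks of variable 1: 4, 3, 5, 6, 7, 1, 2
Ranks of variable 2: 7, 4, 2, 6, 3, 1, 5
d = r₁ − r₂: -3, -1, 3, 0, 4, 0, -3
d²: 9, 1, 9, 0, 16, 0, 9; Σd² = 44
ρ = 1 − 6·44/(7·48) = 1 − 264/336 = 0.214

0.214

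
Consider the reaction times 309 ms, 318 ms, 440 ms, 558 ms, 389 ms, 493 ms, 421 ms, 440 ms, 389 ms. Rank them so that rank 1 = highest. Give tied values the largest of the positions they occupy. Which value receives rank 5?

421

Sorted (descending): 558, 493, 440, 440, 421, 389, 389, 318, 309
The 2 values of 440 occupy positions 3–4 → each gets rank 4.
The 2 values of 389 occupy positions 6–7 → each gets rank 7.
Rank 5 → value 421.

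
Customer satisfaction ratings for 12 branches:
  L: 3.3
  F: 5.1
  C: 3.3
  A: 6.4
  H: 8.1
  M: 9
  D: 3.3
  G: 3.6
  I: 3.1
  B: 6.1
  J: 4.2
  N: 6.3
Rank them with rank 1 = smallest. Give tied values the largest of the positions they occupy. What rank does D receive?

4

Sorted (ascending): 3.1, 3.3, 3.3, 3.3, 3.6, 4.2, 5.1, 6.1, 6.3, 6.4, 8.1, 9
The 3 values of 3.3 occupy positions 2–4 → each gets rank 4.
D has value 3.3 → rank 4.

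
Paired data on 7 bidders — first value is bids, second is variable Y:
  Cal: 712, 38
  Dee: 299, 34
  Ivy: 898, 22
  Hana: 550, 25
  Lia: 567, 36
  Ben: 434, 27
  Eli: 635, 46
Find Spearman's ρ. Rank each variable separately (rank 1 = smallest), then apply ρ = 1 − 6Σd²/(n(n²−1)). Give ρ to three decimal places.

Ranks of variable 1: 6, 1, 7, 3, 4, 2, 5
Ranks of variable 2: 6, 4, 1, 2, 5, 3, 7
d = r₁ − r₂: 0, -3, 6, 1, -1, -1, -2
d²: 0, 9, 36, 1, 1, 1, 4; Σd² = 52
ρ = 1 − 6·52/(7·48) = 1 − 312/336 = 0.071

0.071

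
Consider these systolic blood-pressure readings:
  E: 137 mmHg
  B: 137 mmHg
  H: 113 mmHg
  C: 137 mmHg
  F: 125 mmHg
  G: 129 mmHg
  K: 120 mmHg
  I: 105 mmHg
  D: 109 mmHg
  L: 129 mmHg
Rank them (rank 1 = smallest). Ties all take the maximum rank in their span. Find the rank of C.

10

Sorted (ascending): 105, 109, 113, 120, 125, 129, 129, 137, 137, 137
The 2 values of 129 occupy positions 6–7 → each gets rank 7.
The 3 values of 137 occupy positions 8–10 → each gets rank 10.
C has value 137 mmHg → rank 10.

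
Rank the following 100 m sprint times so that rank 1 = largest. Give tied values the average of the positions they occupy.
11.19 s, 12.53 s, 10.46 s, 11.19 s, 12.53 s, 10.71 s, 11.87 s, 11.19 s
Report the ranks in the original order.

Sorted (descending): 12.53, 12.53, 11.87, 11.19, 11.19, 11.19, 10.71, 10.46
The 2 values of 12.53 occupy positions 1–2 → average rank (1+2)/2 = 1.5.
The 3 values of 11.19 occupy positions 4–6 → average rank 5.

5, 1.5, 8, 5, 1.5, 7, 3, 5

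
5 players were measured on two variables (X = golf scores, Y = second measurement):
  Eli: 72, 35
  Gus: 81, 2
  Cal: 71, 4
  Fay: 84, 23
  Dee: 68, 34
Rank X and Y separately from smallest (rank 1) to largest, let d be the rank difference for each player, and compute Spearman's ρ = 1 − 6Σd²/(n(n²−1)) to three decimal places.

-0.300

Ranks of variable 1: 3, 4, 2, 5, 1
Ranks of variable 2: 5, 1, 2, 3, 4
d = r₁ − r₂: -2, 3, 0, 2, -3
d²: 4, 9, 0, 4, 9; Σd² = 26
ρ = 1 − 6·26/(5·24) = 1 − 156/120 = -0.300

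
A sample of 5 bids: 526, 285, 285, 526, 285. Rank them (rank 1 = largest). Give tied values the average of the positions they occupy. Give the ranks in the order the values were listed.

1.5, 4, 4, 1.5, 4

Sorted (descending): 526, 526, 285, 285, 285
The 2 values of 526 occupy positions 1–2 → average rank (1+2)/2 = 1.5.
The 3 values of 285 occupy positions 3–5 → average rank 4.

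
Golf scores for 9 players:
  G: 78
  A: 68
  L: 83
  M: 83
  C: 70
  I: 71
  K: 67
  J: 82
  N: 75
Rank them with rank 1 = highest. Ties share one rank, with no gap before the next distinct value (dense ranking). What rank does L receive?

1

Sorted (descending): 83, 83, 82, 78, 75, 71, 70, 68, 67
The 2 values of 83 share dense rank 1.
Remaining distinct values take the next consecutive integers.
L has value 83 → rank 1.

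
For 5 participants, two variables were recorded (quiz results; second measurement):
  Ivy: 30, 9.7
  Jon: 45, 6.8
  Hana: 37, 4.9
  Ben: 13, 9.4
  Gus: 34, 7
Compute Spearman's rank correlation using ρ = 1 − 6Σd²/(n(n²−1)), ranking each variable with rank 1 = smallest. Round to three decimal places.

-0.800

Ranks of variable 1: 2, 5, 4, 1, 3
Ranks of variable 2: 5, 2, 1, 4, 3
d = r₁ − r₂: -3, 3, 3, -3, 0
d²: 9, 9, 9, 9, 0; Σd² = 36
ρ = 1 − 6·36/(5·24) = 1 − 216/120 = -0.800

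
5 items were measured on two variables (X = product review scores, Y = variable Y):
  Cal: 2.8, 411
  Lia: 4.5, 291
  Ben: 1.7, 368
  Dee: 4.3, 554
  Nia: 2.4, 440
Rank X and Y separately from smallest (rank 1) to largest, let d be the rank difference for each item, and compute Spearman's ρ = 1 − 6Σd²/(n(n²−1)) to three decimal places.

-0.100

Ranks of variable 1: 3, 5, 1, 4, 2
Ranks of variable 2: 3, 1, 2, 5, 4
d = r₁ − r₂: 0, 4, -1, -1, -2
d²: 0, 16, 1, 1, 4; Σd² = 22
ρ = 1 − 6·22/(5·24) = 1 − 132/120 = -0.100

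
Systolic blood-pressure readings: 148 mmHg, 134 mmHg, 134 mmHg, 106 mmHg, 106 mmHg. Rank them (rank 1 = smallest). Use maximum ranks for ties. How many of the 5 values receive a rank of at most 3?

2

Sorted (ascending): 106, 106, 134, 134, 148
The 2 values of 106 occupy positions 1–2 → each gets rank 2.
The 2 values of 134 occupy positions 3–4 → each gets rank 4.
Ranks ≤ 3: {2, 2} → 2 values.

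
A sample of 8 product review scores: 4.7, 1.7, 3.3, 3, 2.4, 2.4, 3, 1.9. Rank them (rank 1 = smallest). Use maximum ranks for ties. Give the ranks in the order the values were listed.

8, 1, 7, 6, 4, 4, 6, 2

Sorted (ascending): 1.7, 1.9, 2.4, 2.4, 3, 3, 3.3, 4.7
The 2 values of 2.4 occupy positions 3–4 → each gets rank 4.
The 2 values of 3 occupy positions 5–6 → each gets rank 6.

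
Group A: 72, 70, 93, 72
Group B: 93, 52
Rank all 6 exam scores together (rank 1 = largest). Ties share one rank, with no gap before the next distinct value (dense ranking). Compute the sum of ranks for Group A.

Sorted (descending): 93, 93, 72, 72, 70, 52
The 2 values of 93 share dense rank 1.
The 2 values of 72 share dense rank 2.
Remaining distinct values take the next consecutive integers.
Group A values → pooled ranks: 72→2, 70→3, 93→1, 72→2
Rank sum = 2 + 3 + 1 + 2 = 8

8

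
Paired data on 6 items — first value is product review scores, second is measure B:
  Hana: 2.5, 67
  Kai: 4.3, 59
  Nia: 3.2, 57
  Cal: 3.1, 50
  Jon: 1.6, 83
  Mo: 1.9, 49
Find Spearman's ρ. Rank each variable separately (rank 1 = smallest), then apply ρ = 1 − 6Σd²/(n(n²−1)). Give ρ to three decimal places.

Ranks of variable 1: 3, 6, 5, 4, 1, 2
Ranks of variable 2: 5, 4, 3, 2, 6, 1
d = r₁ − r₂: -2, 2, 2, 2, -5, 1
d²: 4, 4, 4, 4, 25, 1; Σd² = 42
ρ = 1 − 6·42/(6·35) = 1 − 252/210 = -0.200

-0.200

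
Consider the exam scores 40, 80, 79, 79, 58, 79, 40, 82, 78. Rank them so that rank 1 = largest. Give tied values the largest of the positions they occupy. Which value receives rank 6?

Sorted (descending): 82, 80, 79, 79, 79, 78, 58, 40, 40
The 3 values of 79 occupy positions 3–5 → each gets rank 5.
The 2 values of 40 occupy positions 8–9 → each gets rank 9.
Rank 6 → value 78.

78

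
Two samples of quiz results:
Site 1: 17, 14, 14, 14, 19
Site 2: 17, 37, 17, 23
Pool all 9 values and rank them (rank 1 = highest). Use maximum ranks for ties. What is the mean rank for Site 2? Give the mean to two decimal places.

Sorted (descending): 37, 23, 19, 17, 17, 17, 14, 14, 14
The 3 values of 17 occupy positions 4–6 → each gets rank 6.
The 3 values of 14 occupy positions 7–9 → each gets rank 9.
Site 2 values → pooled ranks: 17→6, 37→1, 17→6, 23→2
Mean rank = (6 + 1 + 6 + 2) / 4 = 3.75

3.75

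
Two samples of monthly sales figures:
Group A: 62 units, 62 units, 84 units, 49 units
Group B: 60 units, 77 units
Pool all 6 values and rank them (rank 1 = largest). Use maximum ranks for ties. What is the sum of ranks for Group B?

7

Sorted (descending): 84, 77, 62, 62, 60, 49
The 2 values of 62 occupy positions 3–4 → each gets rank 4.
Group B values → pooled ranks: 60→5, 77→2
Rank sum = 5 + 2 = 7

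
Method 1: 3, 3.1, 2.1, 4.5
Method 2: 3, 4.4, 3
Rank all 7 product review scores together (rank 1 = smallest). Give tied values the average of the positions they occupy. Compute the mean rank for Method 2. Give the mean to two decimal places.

Sorted (ascending): 2.1, 3, 3, 3, 3.1, 4.4, 4.5
The 3 values of 3 occupy positions 2–4 → average rank 3.
Method 2 values → pooled ranks: 3→3, 4.4→6, 3→3
Mean rank = (3 + 6 + 3) / 3 = 4.00

4.00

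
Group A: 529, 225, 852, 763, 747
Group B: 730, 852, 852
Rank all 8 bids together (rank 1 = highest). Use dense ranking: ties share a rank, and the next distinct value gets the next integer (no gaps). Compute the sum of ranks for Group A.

17

Sorted (descending): 852, 852, 852, 763, 747, 730, 529, 225
The 3 values of 852 share dense rank 1.
Remaining distinct values take the next consecutive integers.
Group A values → pooled ranks: 529→5, 225→6, 852→1, 763→2, 747→3
Rank sum = 5 + 6 + 1 + 2 + 3 = 17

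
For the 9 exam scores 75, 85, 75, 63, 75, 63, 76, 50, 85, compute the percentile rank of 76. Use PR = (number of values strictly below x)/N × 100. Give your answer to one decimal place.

66.7

N = 9.
Strictly below 76: 6. Equal to 76: 1.
PR = 6/9 × 100 = 66.7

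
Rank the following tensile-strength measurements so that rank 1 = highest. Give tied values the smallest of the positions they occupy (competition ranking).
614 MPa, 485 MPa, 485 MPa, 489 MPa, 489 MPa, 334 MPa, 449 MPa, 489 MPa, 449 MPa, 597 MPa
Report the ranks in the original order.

1, 6, 6, 3, 3, 10, 8, 3, 8, 2

Sorted (descending): 614, 597, 489, 489, 489, 485, 485, 449, 449, 334
The 3 values of 489 occupy positions 3–5 → each gets rank 3.
The 2 values of 485 occupy positions 6–7 → each gets rank 6.
The 2 values of 449 occupy positions 8–9 → each gets rank 8.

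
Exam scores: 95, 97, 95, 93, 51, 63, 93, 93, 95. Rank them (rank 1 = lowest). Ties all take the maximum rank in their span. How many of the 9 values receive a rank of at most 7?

Sorted (ascending): 51, 63, 93, 93, 93, 95, 95, 95, 97
The 3 values of 93 occupy positions 3–5 → each gets rank 5.
The 3 values of 95 occupy positions 6–8 → each gets rank 8.
Ranks ≤ 7: {1, 2, 5, 5, 5} → 5 values.

5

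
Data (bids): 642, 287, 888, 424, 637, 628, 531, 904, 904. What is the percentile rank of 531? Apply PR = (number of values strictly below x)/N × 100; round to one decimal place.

N = 9.
Strictly below 531: 2. Equal to 531: 1.
PR = 2/9 × 100 = 22.2

22.2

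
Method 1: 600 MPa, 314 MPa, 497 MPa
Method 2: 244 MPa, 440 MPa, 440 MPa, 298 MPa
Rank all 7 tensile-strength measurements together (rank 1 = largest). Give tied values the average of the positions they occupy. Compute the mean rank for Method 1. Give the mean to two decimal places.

Sorted (descending): 600, 497, 440, 440, 314, 298, 244
The 2 values of 440 occupy positions 3–4 → average rank (3+4)/2 = 3.5.
Method 1 values → pooled ranks: 600→1, 314→5, 497→2
Mean rank = (1 + 5 + 2) / 3 = 2.67

2.67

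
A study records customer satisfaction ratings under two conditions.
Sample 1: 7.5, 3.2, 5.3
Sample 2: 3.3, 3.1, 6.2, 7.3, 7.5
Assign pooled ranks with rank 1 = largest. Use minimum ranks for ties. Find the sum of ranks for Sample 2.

22

Sorted (descending): 7.5, 7.5, 7.3, 6.2, 5.3, 3.3, 3.2, 3.1
The 2 values of 7.5 occupy positions 1–2 → each gets rank 1.
Sample 2 values → pooled ranks: 3.3→6, 3.1→8, 6.2→4, 7.3→3, 7.5→1
Rank sum = 6 + 8 + 4 + 3 + 1 = 22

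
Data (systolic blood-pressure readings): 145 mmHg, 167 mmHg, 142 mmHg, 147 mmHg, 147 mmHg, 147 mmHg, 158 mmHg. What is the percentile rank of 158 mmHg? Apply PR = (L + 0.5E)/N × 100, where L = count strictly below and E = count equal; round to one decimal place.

N = 7.
Strictly below 158: 5. Equal to 158: 1.
PR = (5 + 0.5·1)/7 × 100 = 78.6

78.6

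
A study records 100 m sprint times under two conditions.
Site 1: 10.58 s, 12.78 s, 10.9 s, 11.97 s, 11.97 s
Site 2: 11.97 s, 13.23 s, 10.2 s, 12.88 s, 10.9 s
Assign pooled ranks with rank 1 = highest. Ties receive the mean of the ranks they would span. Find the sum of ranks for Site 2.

Sorted (descending): 13.23, 12.88, 12.78, 11.97, 11.97, 11.97, 10.9, 10.9, 10.58, 10.2
The 3 values of 11.97 occupy positions 4–6 → average rank 5.
The 2 values of 10.9 occupy positions 7–8 → average rank (7+8)/2 = 7.5.
Site 2 values → pooled ranks: 11.97→5, 13.23→1, 10.2→10, 12.88→2, 10.9→7.5
Rank sum = 5 + 1 + 10 + 2 + 7.5 = 25.5

25.5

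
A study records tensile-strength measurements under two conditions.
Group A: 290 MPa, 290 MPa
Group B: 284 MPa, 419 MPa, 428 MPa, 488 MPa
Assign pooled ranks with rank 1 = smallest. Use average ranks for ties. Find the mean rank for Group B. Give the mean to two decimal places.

4.00

Sorted (ascending): 284, 290, 290, 419, 428, 488
The 2 values of 290 occupy positions 2–3 → average rank (2+3)/2 = 2.5.
Group B values → pooled ranks: 284→1, 419→4, 428→5, 488→6
Mean rank = (1 + 4 + 5 + 6) / 4 = 4.00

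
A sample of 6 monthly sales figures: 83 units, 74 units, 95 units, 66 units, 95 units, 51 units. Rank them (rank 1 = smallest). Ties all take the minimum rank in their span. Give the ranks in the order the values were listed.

4, 3, 5, 2, 5, 1

Sorted (ascending): 51, 66, 74, 83, 95, 95
The 2 values of 95 occupy positions 5–6 → each gets rank 5.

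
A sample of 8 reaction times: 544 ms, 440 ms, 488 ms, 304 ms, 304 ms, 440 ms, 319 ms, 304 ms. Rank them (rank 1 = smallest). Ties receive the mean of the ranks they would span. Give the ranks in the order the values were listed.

8, 5.5, 7, 2, 2, 5.5, 4, 2

Sorted (ascending): 304, 304, 304, 319, 440, 440, 488, 544
The 3 values of 304 occupy positions 1–3 → average rank 2.
The 2 values of 440 occupy positions 5–6 → average rank (5+6)/2 = 5.5.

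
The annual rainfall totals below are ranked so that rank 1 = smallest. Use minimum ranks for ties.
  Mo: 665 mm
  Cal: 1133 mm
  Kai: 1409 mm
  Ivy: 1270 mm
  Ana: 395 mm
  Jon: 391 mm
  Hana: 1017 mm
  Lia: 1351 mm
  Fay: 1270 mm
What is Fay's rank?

6

Sorted (ascending): 391, 395, 665, 1017, 1133, 1270, 1270, 1351, 1409
The 2 values of 1270 occupy positions 6–7 → each gets rank 6.
Fay has value 1270 mm → rank 6.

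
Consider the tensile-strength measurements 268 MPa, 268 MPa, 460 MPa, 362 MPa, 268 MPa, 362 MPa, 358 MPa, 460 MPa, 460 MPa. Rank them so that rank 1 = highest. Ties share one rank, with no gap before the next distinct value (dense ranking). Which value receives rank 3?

Sorted (descending): 460, 460, 460, 362, 362, 358, 268, 268, 268
The 3 values of 460 share dense rank 1.
The 2 values of 362 share dense rank 2.
The 3 values of 268 share dense rank 4.
Remaining distinct values take the next consecutive integers.
Rank 3 → value 358.

358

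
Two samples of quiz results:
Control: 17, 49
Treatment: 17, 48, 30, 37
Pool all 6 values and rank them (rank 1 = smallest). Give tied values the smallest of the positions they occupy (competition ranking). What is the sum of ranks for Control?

Sorted (ascending): 17, 17, 30, 37, 48, 49
The 2 values of 17 occupy positions 1–2 → each gets rank 1.
Control values → pooled ranks: 17→1, 49→6
Rank sum = 1 + 6 = 7

7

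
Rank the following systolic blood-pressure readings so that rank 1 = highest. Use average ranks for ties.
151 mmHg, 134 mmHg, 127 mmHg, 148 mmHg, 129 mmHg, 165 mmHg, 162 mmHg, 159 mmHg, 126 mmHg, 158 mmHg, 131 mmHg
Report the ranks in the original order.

5, 7, 10, 6, 9, 1, 2, 3, 11, 4, 8

Sorted (descending): 165, 162, 159, 158, 151, 148, 134, 131, 129, 127, 126
No ties — each value takes its position as its rank.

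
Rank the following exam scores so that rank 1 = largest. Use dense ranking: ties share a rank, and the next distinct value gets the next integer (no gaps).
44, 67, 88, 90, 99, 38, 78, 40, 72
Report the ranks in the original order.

7, 6, 3, 2, 1, 9, 4, 8, 5

Sorted (descending): 99, 90, 88, 78, 72, 67, 44, 40, 38
No ties — each value takes its position as its rank.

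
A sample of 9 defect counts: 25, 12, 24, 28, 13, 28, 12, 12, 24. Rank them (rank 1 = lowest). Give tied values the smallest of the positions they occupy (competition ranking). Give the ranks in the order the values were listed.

Sorted (ascending): 12, 12, 12, 13, 24, 24, 25, 28, 28
The 3 values of 12 occupy positions 1–3 → each gets rank 1.
The 2 values of 24 occupy positions 5–6 → each gets rank 5.
The 2 values of 28 occupy positions 8–9 → each gets rank 8.

7, 1, 5, 8, 4, 8, 1, 1, 5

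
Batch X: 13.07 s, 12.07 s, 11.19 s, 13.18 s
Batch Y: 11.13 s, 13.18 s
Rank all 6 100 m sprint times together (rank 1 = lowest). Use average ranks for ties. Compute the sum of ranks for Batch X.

Sorted (ascending): 11.13, 11.19, 12.07, 13.07, 13.18, 13.18
The 2 values of 13.18 occupy positions 5–6 → average rank (5+6)/2 = 5.5.
Batch X values → pooled ranks: 13.07→4, 12.07→3, 11.19→2, 13.18→5.5
Rank sum = 4 + 3 + 2 + 5.5 = 14.5

14.5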